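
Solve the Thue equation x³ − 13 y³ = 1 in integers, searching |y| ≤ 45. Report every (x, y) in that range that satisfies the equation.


The equation is x³ - 13y³ = 1. For fixed y, x³ = 13·y³ + 1, so a solution requires the RHS to be a perfect cube.
Strategy: iterate y from -45 to 45, compute RHS = 13·y³ + 1, and check whether it is a (positive or negative) perfect cube.
Check small values of y:
  y = 0: RHS = 1 = (1)³ ⇒ x = 1 works.
  y = 1: RHS = 14 is not a perfect cube.
  y = -1: RHS = -12 is not a perfect cube.
  y = 2: RHS = 105 is not a perfect cube.
  y = -2: RHS = -103 is not a perfect cube.
  y = 3: RHS = 352 is not a perfect cube.
  y = -3: RHS = -350 is not a perfect cube.
Continuing the search up to |y| = 45 finds no further solutions beyond those listed.
Collected solutions: (1, 0).

Solutions (with |y| ≤ 45): (1, 0).


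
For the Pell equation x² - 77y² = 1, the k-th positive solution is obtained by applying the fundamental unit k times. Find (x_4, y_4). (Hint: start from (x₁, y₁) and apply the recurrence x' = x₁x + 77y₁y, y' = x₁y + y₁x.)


Step 1: Find the fundamental solution (x₁, y₁) of x² - 77y² = 1.
  Expand √77 as a continued fraction. a₀ = ⌊√77⌋ = 8; iterate m_{k+1} = d_k·a_k − m_k, d_{k+1} = (77 − m_{k+1}²)/d_k, a_{k+1} = ⌊(a₀ + m_{k+1})/d_{k+1}⌋ (starting m₀ = 0, d₀ = 1), with convergents p_k = a_k·p_{k-1} + p_{k-2}, q_k = a_k·q_{k-1} + q_{k-2} (p₋₁ = 1, q₋₁ = 0):
  k = 0: a₀ = 8; p₀/q₀ = 8/1; p₀² − 77·q₀² = 64 − 77 = -13.
  k = 1: m = 8, d = 13, a = ⌊(8 + 8)/13⌋ = 1; p/q = (1·8 + 1)/(1·1 + 0) = 9/1; p² − 77·q² = 81 − 77 = 4.
  k = 2: m = 5, d = 4, a = ⌊(8 + 5)/4⌋ = 3; p/q = (3·9 + 8)/(3·1 + 1) = 35/4; p² − 77·q² = 1225 − 1232 = -7.
  k = 3: m = 7, d = 7, a = ⌊(8 + 7)/7⌋ = 2; p/q = (2·35 + 9)/(2·4 + 1) = 79/9; p² − 77·q² = 6241 − 6237 = 4.
  k = 4: m = 7, d = 4, a = ⌊(8 + 7)/4⌋ = 3; p/q = (3·79 + 35)/(3·9 + 4) = 272/31; p² − 77·q² = 73984 − 73997 = -13.
  k = 5: m = 5, d = 13, a = ⌊(8 + 5)/13⌋ = 1; p/q = (1·272 + 79)/(1·31 + 9) = 351/40; p² − 77·q² = 123201 − 123200 = 1.
  The first convergent with p² − 77·q² = 1 gives the fundamental solution (x₁, y₁) = (351, 40).
Step 2: Apply the recurrence (x_{n+1}, y_{n+1}) = (x₁x_n + 77y₁y_n, x₁y_n + y₁x_n) repeatedly.
  From (x_1, y_1) = (351, 40): x_2 = 351·351 + 77·40·40 = 246401; y_2 = 351·40 + 40·351 = 28080.
  From (x_2, y_2) = (246401, 28080): x_3 = 351·246401 + 77·40·28080 = 172973151; y_3 = 351·28080 + 40·246401 = 19712120.
  From (x_3, y_3) = (172973151, 19712120): x_4 = 351·172973151 + 77·40·19712120 = 121426905601; y_4 = 351·19712120 + 40·172973151 = 13837880160.
Step 3: Verify x_4² - 77·y_4² = 14744493403834165171201 - 14744493403834165171200 = 1 (should be 1). ✓

(x_1, y_1) = (351, 40); (x_4, y_4) = (121426905601, 13837880160).


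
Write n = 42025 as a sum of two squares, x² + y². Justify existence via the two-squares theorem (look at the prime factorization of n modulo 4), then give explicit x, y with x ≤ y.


Step 1: Factor n = 42025 = 5^2 · 41^2.
Step 2: Check the mod-4 condition on each prime factor: 5 ≡ 1 (mod 4), exponent 2; 41 ≡ 1 (mod 4), exponent 2.
All primes ≡ 3 (mod 4) appear to even exponent (or don't appear), so by the two-squares theorem n IS expressible as a sum of two squares.
Step 3: Build a representation. Group n = k² · m with k = 5 and m = 41 · 41 = 1681 (a product of primes ≡ 1 (mod 4)); a representation of m scales to one of n via (k·x)² + (k·y)² = k²(x² + y²). Each prime p ≡ 1 (mod 4) is itself a sum of two squares; find a² by testing p − a² for a perfect square:
  41: 41 − 1² = 40, 41 − 2² = 37, 41 − 3² = 32, 41 − 4² = 25 = 5² ⇒ 41 = 4² + 5².
  Combine using the Brahmagupta–Fibonacci identity (a² + b²)(c² + d²) = (ac − bd)² + (ad + bc)² = (ac + bd)² + (ad − bc)²:
  41 · 41 = 1681: from (4² + 5²)(4² + 5²), take (4·4 − 5·5, 4·5 + 5·4) = (16 − 25, 20 + 20) = (-9, 40); dropping signs (only squares matter) gives (9, 40); check 9² + 40² = 81 + 1600 = 1681 ✓.
  Scale by k = 5: (5·9, 5·40) = (45, 200).
Step 4: Order so x ≤ y and verify: 45² + 200² = 2025 + 40000 = 42025 = n. ✓

n = 42025 = 45² + 200² (one valid representation with x ≤ y).


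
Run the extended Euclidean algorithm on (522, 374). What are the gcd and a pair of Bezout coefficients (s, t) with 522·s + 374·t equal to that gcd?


Euclidean algorithm on (522, 374) — divide until remainder is 0:
  522 = 1 · 374 + 148
  374 = 2 · 148 + 78
  148 = 1 · 78 + 70
  78 = 1 · 70 + 8
  70 = 8 · 8 + 6
  8 = 1 · 6 + 2
  6 = 3 · 2 + 0
gcd(522, 374) = 2.
Track Bezout coefficients alongside the remainders: start with r₀ = 522 = a·1 + b·0 (s = 1, t = 0) and r₁ = 374 = a·0 + b·1 (s = 0, t = 1); each new remainder r_{k+1} = r_{k-1} − q_k·r_k inherits s_{k+1} = s_{k-1} − q_k·s_k, t_{k+1} = t_{k-1} − q_k·t_k, so r_k = a·s_k + b·t_k at every step:
  q = 1: r = 148, s = 1 − 1·0 = 1, t = 0 − 1·1 = -1  (check: 522·1 + 374·(-1) = 148)
  q = 2: r = 78, s = 0 − 2·1 = -2, t = 1 − 2·(-1) = 3  (check: 522·(-2) + 374·3 = 78)
  q = 1: r = 70, s = 1 − 1·(-2) = 3, t = -1 − 1·3 = -4  (check: 522·3 + 374·(-4) = 70)
  q = 1: r = 8, s = -2 − 1·3 = -5, t = 3 − 1·(-4) = 7  (check: 522·(-5) + 374·7 = 8)
  q = 8: r = 6, s = 3 − 8·(-5) = 43, t = -4 − 8·7 = -60  (check: 522·43 + 374·(-60) = 6)
  q = 1: r = 2, s = -5 − 1·43 = -48, t = 7 − 1·(-60) = 67  (check: 522·(-48) + 374·67 = 2)
The row with r = 2 (the gcd) gives the Bezout coefficients s = -48, t = 67.
Result: 522 · (-48) + 374 · (67) = 2.

gcd(522, 374) = 2; s = -48, t = 67 (check: 522·(-48) + 374·67 = 2).


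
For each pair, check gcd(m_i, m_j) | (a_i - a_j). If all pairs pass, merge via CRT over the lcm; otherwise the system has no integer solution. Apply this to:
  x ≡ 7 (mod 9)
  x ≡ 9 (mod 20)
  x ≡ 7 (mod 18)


Moduli 9, 20, 18 are not pairwise coprime, so CRT works modulo lcm(m_i) when all pairwise compatibility conditions hold.
Pairwise compatibility: gcd(m_i, m_j) must divide a_i - a_j for every pair.
Merge one congruence at a time:
  Start: x ≡ 7 (mod 9).
  Combine with x ≡ 9 (mod 20): gcd(9, 20) = 1; 9 - 7 = 2, which IS divisible by 1, so compatible.
    Write x = 7 + 9·t and substitute into x ≡ 9 (mod 20): 9·t ≡ 9 − 7 = 2 (mod 20).
    The inverse of 9 mod 20 is 9 (since 9·9 = 81 = 4·20 + 1), so t ≡ 9·2 = 18 ≡ 18 (mod 20).
    Then x = 7 + 9·18 = 169, valid modulo lcm(9, 20) = 180: x ≡ 169 (mod 180).
  Combine with x ≡ 7 (mod 18): gcd(180, 18) = 18; 7 - 169 = -162, which IS divisible by 18, so compatible.
    Write x = 169 + 180·t and substitute into x ≡ 7 (mod 18): 180·t ≡ 7 − 169 = -162 (mod 18).
    Divide the congruence (and modulus) by g = 18: 10·t ≡ -9 (mod 1).
    Modulo 1 every t works; take t = 0.
    Then x = 169 + 180·0 = 169, valid modulo lcm(180, 18) = 180: x ≡ 169 (mod 180).
Verify: 169 mod 9 = 7, 169 mod 20 = 9, 169 mod 18 = 7.

x ≡ 169 (mod 180).


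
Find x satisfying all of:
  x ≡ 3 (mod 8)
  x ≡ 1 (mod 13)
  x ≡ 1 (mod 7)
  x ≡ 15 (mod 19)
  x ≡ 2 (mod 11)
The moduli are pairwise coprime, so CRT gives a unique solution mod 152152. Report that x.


Product of moduli M = 8 · 13 · 7 · 19 · 11 = 152152.
Merge one congruence at a time:
  Start: x ≡ 3 (mod 8).
  Combine with x ≡ 1 (mod 13); new modulus lcm = 104.
    Write x = 3 + 8·t and substitute into x ≡ 1 (mod 13): 8·t ≡ 1 − 3 = -2 (mod 13).
    Reduce coefficients mod 13: 8·t ≡ 11 (mod 13).
    The inverse of 8 mod 13 is 5 (since 8·5 = 40 = 3·13 + 1), so t ≡ 5·11 = 55 ≡ 3 (mod 13).
    Then x = 3 + 8·3 = 27, valid modulo lcm(8, 13) = 104: x ≡ 27 (mod 104).
  Combine with x ≡ 1 (mod 7); new modulus lcm = 728.
    Write x = 27 + 104·t and substitute into x ≡ 1 (mod 7): 104·t ≡ 1 − 27 = -26 (mod 7).
    Reduce coefficients mod 7: 6·t ≡ 2 (mod 7).
    The inverse of 6 mod 7 is 6 (since 6·6 = 36 = 5·7 + 1), so t ≡ 6·2 = 12 ≡ 5 (mod 7).
    Then x = 27 + 104·5 = 547, valid modulo lcm(104, 7) = 728: x ≡ 547 (mod 728).
  Combine with x ≡ 15 (mod 19); new modulus lcm = 13832.
    Write x = 547 + 728·t and substitute into x ≡ 15 (mod 19): 728·t ≡ 15 − 547 = -532 (mod 19).
    Reduce coefficients mod 19: 6·t ≡ 0 (mod 19).
    The inverse of 6 mod 19 is 16 (since 6·16 = 96 = 5·19 + 1), so t ≡ 16·0 = 0 ≡ 0 (mod 19).
    Then x = 547 + 728·0 = 547, valid modulo lcm(728, 19) = 13832: x ≡ 547 (mod 13832).
  Combine with x ≡ 2 (mod 11); new modulus lcm = 152152.
    Write x = 547 + 13832·t and substitute into x ≡ 2 (mod 11): 13832·t ≡ 2 − 547 = -545 (mod 11).
    Reduce coefficients mod 11: 5·t ≡ 5 (mod 11).
    The inverse of 5 mod 11 is 9 (since 5·9 = 45 = 4·11 + 1), so t ≡ 9·5 = 45 ≡ 1 (mod 11).
    Then x = 547 + 13832·1 = 14379, valid modulo lcm(13832, 11) = 152152: x ≡ 14379 (mod 152152).
Verify against each original: 14379 mod 8 = 3, 14379 mod 13 = 1, 14379 mod 7 = 1, 14379 mod 19 = 15, 14379 mod 11 = 2.

x ≡ 14379 (mod 152152).


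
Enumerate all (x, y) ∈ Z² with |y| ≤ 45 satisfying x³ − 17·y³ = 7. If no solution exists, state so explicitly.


The equation is x³ - 17y³ = 7. For fixed y, x³ = 17·y³ + 7, so a solution requires the RHS to be a perfect cube.
Strategy: iterate y from -45 to 45, compute RHS = 17·y³ + 7, and check whether it is a (positive or negative) perfect cube.
Check small values of y:
  y = 0: RHS = 7 is not a perfect cube.
  y = 1: RHS = 24 is not a perfect cube.
  y = -1: RHS = -10 is not a perfect cube.
  y = 2: RHS = 143 is not a perfect cube.
  y = -2: RHS = -129 is not a perfect cube.
  y = 3: RHS = 466 is not a perfect cube.
  y = -3: RHS = -452 is not a perfect cube.
Continuing the search up to |y| = 45 finds no solutions either.
No (x, y) in the scanned range satisfies the equation.

No integer solutions with |y| ≤ 45.


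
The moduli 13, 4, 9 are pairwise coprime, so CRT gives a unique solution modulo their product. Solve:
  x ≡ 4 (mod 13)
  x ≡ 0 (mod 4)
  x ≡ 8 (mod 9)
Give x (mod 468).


Moduli 13, 4, 9 are pairwise coprime; by CRT there is a unique solution modulo M = 13 · 4 · 9 = 468.
Solve pairwise, accumulating the modulus:
  Start with x ≡ 4 (mod 13).
  Combine with x ≡ 0 (mod 4): since gcd(13, 4) = 1, we get a unique residue mod 52.
    Write x = 4 + 13·t and substitute into x ≡ 0 (mod 4): 13·t ≡ 0 − 4 = -4 (mod 4).
    Reduce coefficients mod 4: 1·t ≡ 0 (mod 4).
    So t ≡ 0 (mod 4).
    Then x = 4 + 13·0 = 4, valid modulo lcm(13, 4) = 52: x ≡ 4 (mod 52).
  Combine with x ≡ 8 (mod 9): since gcd(52, 9) = 1, we get a unique residue mod 468.
    Write x = 4 + 52·t and substitute into x ≡ 8 (mod 9): 52·t ≡ 8 − 4 = 4 (mod 9).
    Reduce coefficients mod 9: 7·t ≡ 4 (mod 9).
    The inverse of 7 mod 9 is 4 (since 7·4 = 28 = 3·9 + 1), so t ≡ 4·4 = 16 ≡ 7 (mod 9).
    Then x = 4 + 52·7 = 368, valid modulo lcm(52, 9) = 468: x ≡ 368 (mod 468).
Verify: 368 mod 13 = 4 ✓, 368 mod 4 = 0 ✓, 368 mod 9 = 8 ✓.

x ≡ 368 (mod 468).


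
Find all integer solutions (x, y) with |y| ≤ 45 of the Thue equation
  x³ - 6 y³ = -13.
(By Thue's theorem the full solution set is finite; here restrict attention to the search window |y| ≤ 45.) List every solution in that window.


The equation is x³ - 6y³ = -13. For fixed y, x³ = 6·y³ − 13, so a solution requires the RHS to be a perfect cube.
Strategy: iterate y from -45 to 45, compute RHS = 6·y³ − 13, and check whether it is a (positive or negative) perfect cube.
Check small values of y:
  y = 0: RHS = -13 is not a perfect cube.
  y = 1: RHS = -7 is not a perfect cube.
  y = -1: RHS = -19 is not a perfect cube.
  y = 2: RHS = 35 is not a perfect cube.
  y = -2: RHS = -61 is not a perfect cube.
  y = 3: RHS = 149 is not a perfect cube.
  y = -3: RHS = -175 is not a perfect cube.
Continuing the search up to |y| = 45 finds no solutions either.
No (x, y) in the scanned range satisfies the equation.

No integer solutions with |y| ≤ 45.


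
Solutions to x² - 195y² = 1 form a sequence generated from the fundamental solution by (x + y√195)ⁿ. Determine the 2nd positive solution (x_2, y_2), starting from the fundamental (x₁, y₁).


Step 1: Find the fundamental solution (x₁, y₁) of x² - 195y² = 1.
  Expand √195 as a continued fraction. a₀ = ⌊√195⌋ = 13; iterate m_{k+1} = d_k·a_k − m_k, d_{k+1} = (195 − m_{k+1}²)/d_k, a_{k+1} = ⌊(a₀ + m_{k+1})/d_{k+1}⌋ (starting m₀ = 0, d₀ = 1), with convergents p_k = a_k·p_{k-1} + p_{k-2}, q_k = a_k·q_{k-1} + q_{k-2} (p₋₁ = 1, q₋₁ = 0):
  k = 0: a₀ = 13; p₀/q₀ = 13/1; p₀² − 195·q₀² = 169 − 195 = -26.
  k = 1: m = 13, d = 26, a = ⌊(13 + 13)/26⌋ = 1; p/q = (1·13 + 1)/(1·1 + 0) = 14/1; p² − 195·q² = 196 − 195 = 1.
  The first convergent with p² − 195·q² = 1 gives the fundamental solution (x₁, y₁) = (14, 1).
Step 2: Apply the recurrence (x_{n+1}, y_{n+1}) = (x₁x_n + 195y₁y_n, x₁y_n + y₁x_n) repeatedly.
  From (x_1, y_1) = (14, 1): x_2 = 14·14 + 195·1·1 = 391; y_2 = 14·1 + 1·14 = 28.
Step 3: Verify x_2² - 195·y_2² = 152881 - 152880 = 1 (should be 1). ✓

(x_1, y_1) = (14, 1); (x_2, y_2) = (391, 28).


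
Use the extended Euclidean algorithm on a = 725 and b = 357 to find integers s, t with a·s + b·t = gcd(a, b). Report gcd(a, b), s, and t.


Euclidean algorithm on (725, 357) — divide until remainder is 0:
  725 = 2 · 357 + 11
  357 = 32 · 11 + 5
  11 = 2 · 5 + 1
  5 = 5 · 1 + 0
gcd(725, 357) = 1.
Track Bezout coefficients alongside the remainders: start with r₀ = 725 = a·1 + b·0 (s = 1, t = 0) and r₁ = 357 = a·0 + b·1 (s = 0, t = 1); each new remainder r_{k+1} = r_{k-1} − q_k·r_k inherits s_{k+1} = s_{k-1} − q_k·s_k, t_{k+1} = t_{k-1} − q_k·t_k, so r_k = a·s_k + b·t_k at every step:
  q = 2: r = 11, s = 1 − 2·0 = 1, t = 0 − 2·1 = -2  (check: 725·1 + 357·(-2) = 11)
  q = 32: r = 5, s = 0 − 32·1 = -32, t = 1 − 32·(-2) = 65  (check: 725·(-32) + 357·65 = 5)
  q = 2: r = 1, s = 1 − 2·(-32) = 65, t = -2 − 2·65 = -132  (check: 725·65 + 357·(-132) = 1)
The row with r = 1 (the gcd) gives the Bezout coefficients s = 65, t = -132.
Result: 725 · (65) + 357 · (-132) = 1.

gcd(725, 357) = 1; s = 65, t = -132 (check: 725·65 + 357·(-132) = 1).


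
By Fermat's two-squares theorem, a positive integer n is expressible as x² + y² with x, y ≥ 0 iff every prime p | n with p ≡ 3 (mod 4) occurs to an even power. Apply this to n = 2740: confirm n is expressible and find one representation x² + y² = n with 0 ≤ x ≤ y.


Step 1: Factor n = 2740 = 2^2 · 5 · 137.
Step 2: Check the mod-4 condition on each prime factor: 2 = 2 (special); 5 ≡ 1 (mod 4), exponent 1; 137 ≡ 1 (mod 4), exponent 1.
All primes ≡ 3 (mod 4) appear to even exponent (or don't appear), so by the two-squares theorem n IS expressible as a sum of two squares.
Step 3: Build a representation. Group n = k² · m with k = 2 and m = 5 · 137 = 685 (a product of primes ≡ 1 (mod 4)); a representation of m scales to one of n via (k·x)² + (k·y)² = k²(x² + y²). Each prime p ≡ 1 (mod 4) is itself a sum of two squares; find a² by testing p − a² for a perfect square:
  5: 5 − 1² = 4 = 2² ⇒ 5 = 1² + 2².
  137: 137 − 1² = 136, 137 − 2² = 133, 137 − 3² = 128, 137 − 4² = 121 = 11² ⇒ 137 = 4² + 11².
  Combine using the Brahmagupta–Fibonacci identity (a² + b²)(c² + d²) = (ac − bd)² + (ad + bc)² = (ac + bd)² + (ad − bc)²:
  5 · 137 = 685: from (1² + 2²)(4² + 11²), take (1·4 − 2·11, 1·11 + 2·4) = (4 − 22, 11 + 8) = (-18, 19); dropping signs (only squares matter) gives (18, 19); check 18² + 19² = 324 + 361 = 685 ✓.
  Scale by k = 2: (2·18, 2·19) = (36, 38).
Step 4: Order so x ≤ y and verify: 36² + 38² = 1296 + 1444 = 2740 = n. ✓

n = 2740 = 36² + 38² (one valid representation with x ≤ y).


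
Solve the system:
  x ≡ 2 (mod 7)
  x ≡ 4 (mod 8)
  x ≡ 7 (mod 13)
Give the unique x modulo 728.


Moduli 7, 8, 13 are pairwise coprime; by CRT there is a unique solution modulo M = 7 · 8 · 13 = 728.
Solve pairwise, accumulating the modulus:
  Start with x ≡ 2 (mod 7).
  Combine with x ≡ 4 (mod 8): since gcd(7, 8) = 1, we get a unique residue mod 56.
    Write x = 2 + 7·t and substitute into x ≡ 4 (mod 8): 7·t ≡ 4 − 2 = 2 (mod 8).
    The inverse of 7 mod 8 is 7 (since 7·7 = 49 = 6·8 + 1), so t ≡ 7·2 = 14 ≡ 6 (mod 8).
    Then x = 2 + 7·6 = 44, valid modulo lcm(7, 8) = 56: x ≡ 44 (mod 56).
  Combine with x ≡ 7 (mod 13): since gcd(56, 13) = 1, we get a unique residue mod 728.
    Write x = 44 + 56·t and substitute into x ≡ 7 (mod 13): 56·t ≡ 7 − 44 = -37 (mod 13).
    Reduce coefficients mod 13: 4·t ≡ 2 (mod 13).
    The inverse of 4 mod 13 is 10 (since 4·10 = 40 = 3·13 + 1), so t ≡ 10·2 = 20 ≡ 7 (mod 13).
    Then x = 44 + 56·7 = 436, valid modulo lcm(56, 13) = 728: x ≡ 436 (mod 728).
Verify: 436 mod 7 = 2 ✓, 436 mod 8 = 4 ✓, 436 mod 13 = 7 ✓.

x ≡ 436 (mod 728).


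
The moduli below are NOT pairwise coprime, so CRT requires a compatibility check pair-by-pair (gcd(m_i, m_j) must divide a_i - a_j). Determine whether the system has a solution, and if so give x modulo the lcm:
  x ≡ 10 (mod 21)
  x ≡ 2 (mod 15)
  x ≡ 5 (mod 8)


Moduli 21, 15, 8 are not pairwise coprime, so CRT works modulo lcm(m_i) when all pairwise compatibility conditions hold.
Pairwise compatibility: gcd(m_i, m_j) must divide a_i - a_j for every pair.
Merge one congruence at a time:
  Start: x ≡ 10 (mod 21).
  Combine with x ≡ 2 (mod 15): gcd(21, 15) = 3, and 2 - 10 = -8 is NOT divisible by 3.
    ⇒ system is inconsistent (no integer solution).

No solution (the system is inconsistent).


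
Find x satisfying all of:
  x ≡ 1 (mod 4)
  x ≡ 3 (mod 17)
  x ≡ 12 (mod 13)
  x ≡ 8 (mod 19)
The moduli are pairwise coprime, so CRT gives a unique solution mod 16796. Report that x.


Product of moduli M = 4 · 17 · 13 · 19 = 16796.
Merge one congruence at a time:
  Start: x ≡ 1 (mod 4).
  Combine with x ≡ 3 (mod 17); new modulus lcm = 68.
    Write x = 1 + 4·t and substitute into x ≡ 3 (mod 17): 4·t ≡ 3 − 1 = 2 (mod 17).
    The inverse of 4 mod 17 is 13 (since 4·13 = 52 = 3·17 + 1), so t ≡ 13·2 = 26 ≡ 9 (mod 17).
    Then x = 1 + 4·9 = 37, valid modulo lcm(4, 17) = 68: x ≡ 37 (mod 68).
  Combine with x ≡ 12 (mod 13); new modulus lcm = 884.
    Write x = 37 + 68·t and substitute into x ≡ 12 (mod 13): 68·t ≡ 12 − 37 = -25 (mod 13).
    Reduce coefficients mod 13: 3·t ≡ 1 (mod 13).
    The inverse of 3 mod 13 is 9 (since 3·9 = 27 = 2·13 + 1), so t ≡ 9·1 = 9 ≡ 9 (mod 13).
    Then x = 37 + 68·9 = 649, valid modulo lcm(68, 13) = 884: x ≡ 649 (mod 884).
  Combine with x ≡ 8 (mod 19); new modulus lcm = 16796.
    Write x = 649 + 884·t and substitute into x ≡ 8 (mod 19): 884·t ≡ 8 − 649 = -641 (mod 19).
    Reduce coefficients mod 19: 10·t ≡ 5 (mod 19).
    The inverse of 10 mod 19 is 2 (since 10·2 = 20 = 1·19 + 1), so t ≡ 2·5 = 10 ≡ 10 (mod 19).
    Then x = 649 + 884·10 = 9489, valid modulo lcm(884, 19) = 16796: x ≡ 9489 (mod 16796).
Verify against each original: 9489 mod 4 = 1, 9489 mod 17 = 3, 9489 mod 13 = 12, 9489 mod 19 = 8.

x ≡ 9489 (mod 16796).


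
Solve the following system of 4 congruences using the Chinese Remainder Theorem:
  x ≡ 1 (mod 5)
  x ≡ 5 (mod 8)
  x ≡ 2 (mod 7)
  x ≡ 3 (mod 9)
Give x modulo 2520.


Product of moduli M = 5 · 8 · 7 · 9 = 2520.
Merge one congruence at a time:
  Start: x ≡ 1 (mod 5).
  Combine with x ≡ 5 (mod 8); new modulus lcm = 40.
    Write x = 1 + 5·t and substitute into x ≡ 5 (mod 8): 5·t ≡ 5 − 1 = 4 (mod 8).
    The inverse of 5 mod 8 is 5 (since 5·5 = 25 = 3·8 + 1), so t ≡ 5·4 = 20 ≡ 4 (mod 8).
    Then x = 1 + 5·4 = 21, valid modulo lcm(5, 8) = 40: x ≡ 21 (mod 40).
  Combine with x ≡ 2 (mod 7); new modulus lcm = 280.
    Write x = 21 + 40·t and substitute into x ≡ 2 (mod 7): 40·t ≡ 2 − 21 = -19 (mod 7).
    Reduce coefficients mod 7: 5·t ≡ 2 (mod 7).
    The inverse of 5 mod 7 is 3 (since 5·3 = 15 = 2·7 + 1), so t ≡ 3·2 = 6 ≡ 6 (mod 7).
    Then x = 21 + 40·6 = 261, valid modulo lcm(40, 7) = 280: x ≡ 261 (mod 280).
  Combine with x ≡ 3 (mod 9); new modulus lcm = 2520.
    Write x = 261 + 280·t and substitute into x ≡ 3 (mod 9): 280·t ≡ 3 − 261 = -258 (mod 9).
    Reduce coefficients mod 9: 1·t ≡ 3 (mod 9).
    So t ≡ 3 (mod 9).
    Then x = 261 + 280·3 = 1101, valid modulo lcm(280, 9) = 2520: x ≡ 1101 (mod 2520).
Verify against each original: 1101 mod 5 = 1, 1101 mod 8 = 5, 1101 mod 7 = 2, 1101 mod 9 = 3.

x ≡ 1101 (mod 2520).


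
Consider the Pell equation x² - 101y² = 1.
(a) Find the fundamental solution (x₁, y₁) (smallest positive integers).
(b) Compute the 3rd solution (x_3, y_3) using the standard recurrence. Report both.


Step 1: Find the fundamental solution (x₁, y₁) of x² - 101y² = 1.
  Expand √101 as a continued fraction. a₀ = ⌊√101⌋ = 10; iterate m_{k+1} = d_k·a_k − m_k, d_{k+1} = (101 − m_{k+1}²)/d_k, a_{k+1} = ⌊(a₀ + m_{k+1})/d_{k+1}⌋ (starting m₀ = 0, d₀ = 1), with convergents p_k = a_k·p_{k-1} + p_{k-2}, q_k = a_k·q_{k-1} + q_{k-2} (p₋₁ = 1, q₋₁ = 0):
  k = 0: a₀ = 10; p₀/q₀ = 10/1; p₀² − 101·q₀² = 100 − 101 = -1.
  k = 1: m = 10, d = 1, a = ⌊(10 + 10)/1⌋ = 20; p/q = (20·10 + 1)/(20·1 + 0) = 201/20; p² − 101·q² = 40401 − 40400 = 1.
  The first convergent with p² − 101·q² = 1 gives the fundamental solution (x₁, y₁) = (201, 20).
Step 2: Apply the recurrence (x_{n+1}, y_{n+1}) = (x₁x_n + 101y₁y_n, x₁y_n + y₁x_n) repeatedly.
  From (x_1, y_1) = (201, 20): x_2 = 201·201 + 101·20·20 = 80801; y_2 = 201·20 + 20·201 = 8040.
  From (x_2, y_2) = (80801, 8040): x_3 = 201·80801 + 101·20·8040 = 32481801; y_3 = 201·8040 + 20·80801 = 3232060.
Step 3: Verify x_3² - 101·y_3² = 1055067396203601 - 1055067396203600 = 1 (should be 1). ✓

(x_1, y_1) = (201, 20); (x_3, y_3) = (32481801, 3232060).


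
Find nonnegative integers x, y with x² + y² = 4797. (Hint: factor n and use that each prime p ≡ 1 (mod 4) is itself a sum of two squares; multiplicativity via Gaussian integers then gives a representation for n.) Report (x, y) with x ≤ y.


Step 1: Factor n = 4797 = 3^2 · 13 · 41.
Step 2: Check the mod-4 condition on each prime factor: 3 ≡ 3 (mod 4), exponent 2 (must be even); 13 ≡ 1 (mod 4), exponent 1; 41 ≡ 1 (mod 4), exponent 1.
All primes ≡ 3 (mod 4) appear to even exponent (or don't appear), so by the two-squares theorem n IS expressible as a sum of two squares.
Step 3: Build a representation. Group n = k² · m with k = 3 and m = 13 · 41 = 533 (a product of primes ≡ 1 (mod 4)); a representation of m scales to one of n via (k·x)² + (k·y)² = k²(x² + y²). Each prime p ≡ 1 (mod 4) is itself a sum of two squares; find a² by testing p − a² for a perfect square:
  13: 13 − 1² = 12, 13 − 2² = 9 = 3² ⇒ 13 = 2² + 3².
  41: 41 − 1² = 40, 41 − 2² = 37, 41 − 3² = 32, 41 − 4² = 25 = 5² ⇒ 41 = 4² + 5².
  Combine using the Brahmagupta–Fibonacci identity (a² + b²)(c² + d²) = (ac − bd)² + (ad + bc)² = (ac + bd)² + (ad − bc)²:
  13 · 41 = 533: from (2² + 3²)(4² + 5²), take (2·4 − 3·5, 2·5 + 3·4) = (8 − 15, 10 + 12) = (-7, 22); dropping signs (only squares matter) gives (7, 22); check 7² + 22² = 49 + 484 = 533 ✓.
  Scale by k = 3: (3·7, 3·22) = (21, 66).
Step 4: Order so x ≤ y and verify: 21² + 66² = 441 + 4356 = 4797 = n. ✓

n = 4797 = 21² + 66² (one valid representation with x ≤ y).


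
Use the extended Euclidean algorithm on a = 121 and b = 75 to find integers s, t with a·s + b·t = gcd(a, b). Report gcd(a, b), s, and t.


Euclidean algorithm on (121, 75) — divide until remainder is 0:
  121 = 1 · 75 + 46
  75 = 1 · 46 + 29
  46 = 1 · 29 + 17
  29 = 1 · 17 + 12
  17 = 1 · 12 + 5
  12 = 2 · 5 + 2
  5 = 2 · 2 + 1
  2 = 2 · 1 + 0
gcd(121, 75) = 1.
Track Bezout coefficients alongside the remainders: start with r₀ = 121 = a·1 + b·0 (s = 1, t = 0) and r₁ = 75 = a·0 + b·1 (s = 0, t = 1); each new remainder r_{k+1} = r_{k-1} − q_k·r_k inherits s_{k+1} = s_{k-1} − q_k·s_k, t_{k+1} = t_{k-1} − q_k·t_k, so r_k = a·s_k + b·t_k at every step:
  q = 1: r = 46, s = 1 − 1·0 = 1, t = 0 − 1·1 = -1  (check: 121·1 + 75·(-1) = 46)
  q = 1: r = 29, s = 0 − 1·1 = -1, t = 1 − 1·(-1) = 2  (check: 121·(-1) + 75·2 = 29)
  q = 1: r = 17, s = 1 − 1·(-1) = 2, t = -1 − 1·2 = -3  (check: 121·2 + 75·(-3) = 17)
  q = 1: r = 12, s = -1 − 1·2 = -3, t = 2 − 1·(-3) = 5  (check: 121·(-3) + 75·5 = 12)
  q = 1: r = 5, s = 2 − 1·(-3) = 5, t = -3 − 1·5 = -8  (check: 121·5 + 75·(-8) = 5)
  q = 2: r = 2, s = -3 − 2·5 = -13, t = 5 − 2·(-8) = 21  (check: 121·(-13) + 75·21 = 2)
  q = 2: r = 1, s = 5 − 2·(-13) = 31, t = -8 − 2·21 = -50  (check: 121·31 + 75·(-50) = 1)
The row with r = 1 (the gcd) gives the Bezout coefficients s = 31, t = -50.
Result: 121 · (31) + 75 · (-50) = 1.

gcd(121, 75) = 1; s = 31, t = -50 (check: 121·31 + 75·(-50) = 1).


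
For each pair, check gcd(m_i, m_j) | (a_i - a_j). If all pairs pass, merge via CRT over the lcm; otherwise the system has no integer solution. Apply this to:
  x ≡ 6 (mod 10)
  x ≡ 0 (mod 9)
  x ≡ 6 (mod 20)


Moduli 10, 9, 20 are not pairwise coprime, so CRT works modulo lcm(m_i) when all pairwise compatibility conditions hold.
Pairwise compatibility: gcd(m_i, m_j) must divide a_i - a_j for every pair.
Merge one congruence at a time:
  Start: x ≡ 6 (mod 10).
  Combine with x ≡ 0 (mod 9): gcd(10, 9) = 1; 0 - 6 = -6, which IS divisible by 1, so compatible.
    Write x = 6 + 10·t and substitute into x ≡ 0 (mod 9): 10·t ≡ 0 − 6 = -6 (mod 9).
    Reduce coefficients mod 9: 1·t ≡ 3 (mod 9).
    So t ≡ 3 (mod 9).
    Then x = 6 + 10·3 = 36, valid modulo lcm(10, 9) = 90: x ≡ 36 (mod 90).
  Combine with x ≡ 6 (mod 20): gcd(90, 20) = 10; 6 - 36 = -30, which IS divisible by 10, so compatible.
    Write x = 36 + 90·t and substitute into x ≡ 6 (mod 20): 90·t ≡ 6 − 36 = -30 (mod 20).
    Divide the congruence (and modulus) by g = 10: 9·t ≡ -3 (mod 2).
    Reduce coefficients mod 2: 1·t ≡ 1 (mod 2).
    So t ≡ 1 (mod 2).
    Then x = 36 + 90·1 = 126, valid modulo lcm(90, 20) = 180: x ≡ 126 (mod 180).
Verify: 126 mod 10 = 6, 126 mod 9 = 0, 126 mod 20 = 6.

x ≡ 126 (mod 180).


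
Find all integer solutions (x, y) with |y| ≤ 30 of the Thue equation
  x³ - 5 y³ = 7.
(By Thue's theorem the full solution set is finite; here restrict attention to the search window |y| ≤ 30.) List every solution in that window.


The equation is x³ - 5y³ = 7. For fixed y, x³ = 5·y³ + 7, so a solution requires the RHS to be a perfect cube.
Strategy: iterate y from -30 to 30, compute RHS = 5·y³ + 7, and check whether it is a (positive or negative) perfect cube.
Check small values of y:
  y = 0: RHS = 7 is not a perfect cube.
  y = 1: RHS = 12 is not a perfect cube.
  y = -1: RHS = 2 is not a perfect cube.
  y = 2: RHS = 47 is not a perfect cube.
  y = -2: RHS = -33 is not a perfect cube.
  y = 3: RHS = 142 is not a perfect cube.
  y = -3: RHS = -128 is not a perfect cube.
Continuing the search up to |y| = 30 finds no solutions either.
No (x, y) in the scanned range satisfies the equation.

No integer solutions with |y| ≤ 30.


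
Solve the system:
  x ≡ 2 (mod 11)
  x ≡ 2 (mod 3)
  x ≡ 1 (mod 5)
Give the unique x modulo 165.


Moduli 11, 3, 5 are pairwise coprime; by CRT there is a unique solution modulo M = 11 · 3 · 5 = 165.
Solve pairwise, accumulating the modulus:
  Start with x ≡ 2 (mod 11).
  Combine with x ≡ 2 (mod 3): since gcd(11, 3) = 1, we get a unique residue mod 33.
    Write x = 2 + 11·t and substitute into x ≡ 2 (mod 3): 11·t ≡ 2 − 2 = 0 (mod 3).
    Reduce coefficients mod 3: 2·t ≡ 0 (mod 3).
    The inverse of 2 mod 3 is 2 (since 2·2 = 4 = 1·3 + 1), so t ≡ 2·0 = 0 ≡ 0 (mod 3).
    Then x = 2 + 11·0 = 2, valid modulo lcm(11, 3) = 33: x ≡ 2 (mod 33).
  Combine with x ≡ 1 (mod 5): since gcd(33, 5) = 1, we get a unique residue mod 165.
    Write x = 2 + 33·t and substitute into x ≡ 1 (mod 5): 33·t ≡ 1 − 2 = -1 (mod 5).
    Reduce coefficients mod 5: 3·t ≡ 4 (mod 5).
    The inverse of 3 mod 5 is 2 (since 3·2 = 6 = 1·5 + 1), so t ≡ 2·4 = 8 ≡ 3 (mod 5).
    Then x = 2 + 33·3 = 101, valid modulo lcm(33, 5) = 165: x ≡ 101 (mod 165).
Verify: 101 mod 11 = 2 ✓, 101 mod 3 = 2 ✓, 101 mod 5 = 1 ✓.

x ≡ 101 (mod 165).


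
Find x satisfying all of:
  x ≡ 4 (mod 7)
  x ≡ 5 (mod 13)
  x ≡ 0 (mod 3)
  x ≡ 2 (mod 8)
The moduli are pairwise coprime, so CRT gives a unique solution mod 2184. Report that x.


Product of moduli M = 7 · 13 · 3 · 8 = 2184.
Merge one congruence at a time:
  Start: x ≡ 4 (mod 7).
  Combine with x ≡ 5 (mod 13); new modulus lcm = 91.
    Write x = 4 + 7·t and substitute into x ≡ 5 (mod 13): 7·t ≡ 5 − 4 = 1 (mod 13).
    The inverse of 7 mod 13 is 2 (since 7·2 = 14 = 1·13 + 1), so t ≡ 2·1 = 2 ≡ 2 (mod 13).
    Then x = 4 + 7·2 = 18, valid modulo lcm(7, 13) = 91: x ≡ 18 (mod 91).
  Combine with x ≡ 0 (mod 3); new modulus lcm = 273.
    Write x = 18 + 91·t and substitute into x ≡ 0 (mod 3): 91·t ≡ 0 − 18 = -18 (mod 3).
    Reduce coefficients mod 3: 1·t ≡ 0 (mod 3).
    So t ≡ 0 (mod 3).
    Then x = 18 + 91·0 = 18, valid modulo lcm(91, 3) = 273: x ≡ 18 (mod 273).
  Combine with x ≡ 2 (mod 8); new modulus lcm = 2184.
    Write x = 18 + 273·t and substitute into x ≡ 2 (mod 8): 273·t ≡ 2 − 18 = -16 (mod 8).
    Reduce coefficients mod 8: 1·t ≡ 0 (mod 8).
    So t ≡ 0 (mod 8).
    Then x = 18 + 273·0 = 18, valid modulo lcm(273, 8) = 2184: x ≡ 18 (mod 2184).
Verify against each original: 18 mod 7 = 4, 18 mod 13 = 5, 18 mod 3 = 0, 18 mod 8 = 2.

x ≡ 18 (mod 2184).


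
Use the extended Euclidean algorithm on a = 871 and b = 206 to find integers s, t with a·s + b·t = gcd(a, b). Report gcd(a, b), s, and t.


Euclidean algorithm on (871, 206) — divide until remainder is 0:
  871 = 4 · 206 + 47
  206 = 4 · 47 + 18
  47 = 2 · 18 + 11
  18 = 1 · 11 + 7
  11 = 1 · 7 + 4
  7 = 1 · 4 + 3
  4 = 1 · 3 + 1
  3 = 3 · 1 + 0
gcd(871, 206) = 1.
Track Bezout coefficients alongside the remainders: start with r₀ = 871 = a·1 + b·0 (s = 1, t = 0) and r₁ = 206 = a·0 + b·1 (s = 0, t = 1); each new remainder r_{k+1} = r_{k-1} − q_k·r_k inherits s_{k+1} = s_{k-1} − q_k·s_k, t_{k+1} = t_{k-1} − q_k·t_k, so r_k = a·s_k + b·t_k at every step:
  q = 4: r = 47, s = 1 − 4·0 = 1, t = 0 − 4·1 = -4  (check: 871·1 + 206·(-4) = 47)
  q = 4: r = 18, s = 0 − 4·1 = -4, t = 1 − 4·(-4) = 17  (check: 871·(-4) + 206·17 = 18)
  q = 2: r = 11, s = 1 − 2·(-4) = 9, t = -4 − 2·17 = -38  (check: 871·9 + 206·(-38) = 11)
  q = 1: r = 7, s = -4 − 1·9 = -13, t = 17 − 1·(-38) = 55  (check: 871·(-13) + 206·55 = 7)
  q = 1: r = 4, s = 9 − 1·(-13) = 22, t = -38 − 1·55 = -93  (check: 871·22 + 206·(-93) = 4)
  q = 1: r = 3, s = -13 − 1·22 = -35, t = 55 − 1·(-93) = 148  (check: 871·(-35) + 206·148 = 3)
  q = 1: r = 1, s = 22 − 1·(-35) = 57, t = -93 − 1·148 = -241  (check: 871·57 + 206·(-241) = 1)
The row with r = 1 (the gcd) gives the Bezout coefficients s = 57, t = -241.
Result: 871 · (57) + 206 · (-241) = 1.

gcd(871, 206) = 1; s = 57, t = -241 (check: 871·57 + 206·(-241) = 1).


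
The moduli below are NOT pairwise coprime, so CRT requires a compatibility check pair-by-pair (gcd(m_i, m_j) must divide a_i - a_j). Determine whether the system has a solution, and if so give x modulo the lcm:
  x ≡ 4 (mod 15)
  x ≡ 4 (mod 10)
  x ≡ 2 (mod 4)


Moduli 15, 10, 4 are not pairwise coprime, so CRT works modulo lcm(m_i) when all pairwise compatibility conditions hold.
Pairwise compatibility: gcd(m_i, m_j) must divide a_i - a_j for every pair.
Merge one congruence at a time:
  Start: x ≡ 4 (mod 15).
  Combine with x ≡ 4 (mod 10): gcd(15, 10) = 5; 4 - 4 = 0, which IS divisible by 5, so compatible.
    Write x = 4 + 15·t and substitute into x ≡ 4 (mod 10): 15·t ≡ 4 − 4 = 0 (mod 10).
    Divide the congruence (and modulus) by g = 5: 3·t ≡ 0 (mod 2).
    Reduce coefficients mod 2: 1·t ≡ 0 (mod 2).
    So t ≡ 0 (mod 2).
    Then x = 4 + 15·0 = 4, valid modulo lcm(15, 10) = 30: x ≡ 4 (mod 30).
  Combine with x ≡ 2 (mod 4): gcd(30, 4) = 2; 2 - 4 = -2, which IS divisible by 2, so compatible.
    Write x = 4 + 30·t and substitute into x ≡ 2 (mod 4): 30·t ≡ 2 − 4 = -2 (mod 4).
    Divide the congruence (and modulus) by g = 2: 15·t ≡ -1 (mod 2).
    Reduce coefficients mod 2: 1·t ≡ 1 (mod 2).
    So t ≡ 1 (mod 2).
    Then x = 4 + 30·1 = 34, valid modulo lcm(30, 4) = 60: x ≡ 34 (mod 60).
Verify: 34 mod 15 = 4, 34 mod 10 = 4, 34 mod 4 = 2.

x ≡ 34 (mod 60).


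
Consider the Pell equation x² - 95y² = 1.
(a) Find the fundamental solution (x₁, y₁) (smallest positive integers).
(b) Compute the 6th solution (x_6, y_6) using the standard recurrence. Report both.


Step 1: Find the fundamental solution (x₁, y₁) of x² - 95y² = 1.
  Expand √95 as a continued fraction. a₀ = ⌊√95⌋ = 9; iterate m_{k+1} = d_k·a_k − m_k, d_{k+1} = (95 − m_{k+1}²)/d_k, a_{k+1} = ⌊(a₀ + m_{k+1})/d_{k+1}⌋ (starting m₀ = 0, d₀ = 1), with convergents p_k = a_k·p_{k-1} + p_{k-2}, q_k = a_k·q_{k-1} + q_{k-2} (p₋₁ = 1, q₋₁ = 0):
  k = 0: a₀ = 9; p₀/q₀ = 9/1; p₀² − 95·q₀² = 81 − 95 = -14.
  k = 1: m = 9, d = 14, a = ⌊(9 + 9)/14⌋ = 1; p/q = (1·9 + 1)/(1·1 + 0) = 10/1; p² − 95·q² = 100 − 95 = 5.
  k = 2: m = 5, d = 5, a = ⌊(9 + 5)/5⌋ = 2; p/q = (2·10 + 9)/(2·1 + 1) = 29/3; p² − 95·q² = 841 − 855 = -14.
  k = 3: m = 5, d = 14, a = ⌊(9 + 5)/14⌋ = 1; p/q = (1·29 + 10)/(1·3 + 1) = 39/4; p² − 95·q² = 1521 − 1520 = 1.
  The first convergent with p² − 95·q² = 1 gives the fundamental solution (x₁, y₁) = (39, 4).
Step 2: Apply the recurrence (x_{n+1}, y_{n+1}) = (x₁x_n + 95y₁y_n, x₁y_n + y₁x_n) repeatedly.
  From (x_1, y_1) = (39, 4): x_2 = 39·39 + 95·4·4 = 3041; y_2 = 39·4 + 4·39 = 312.
  From (x_2, y_2) = (3041, 312): x_3 = 39·3041 + 95·4·312 = 237159; y_3 = 39·312 + 4·3041 = 24332.
  From (x_3, y_3) = (237159, 24332): x_4 = 39·237159 + 95·4·24332 = 18495361; y_4 = 39·24332 + 4·237159 = 1897584.
  From (x_4, y_4) = (18495361, 1897584): x_5 = 39·18495361 + 95·4·1897584 = 1442400999; y_5 = 39·1897584 + 4·18495361 = 147987220.
  From (x_5, y_5) = (1442400999, 147987220): x_6 = 39·1442400999 + 95·4·147987220 = 112488782561; y_6 = 39·147987220 + 4·1442400999 = 11541105576.
Step 3: Verify x_6² - 95·y_6² = 12653726202055937718721 - 12653726202055937718720 = 1 (should be 1). ✓

(x_1, y_1) = (39, 4); (x_6, y_6) = (112488782561, 11541105576).


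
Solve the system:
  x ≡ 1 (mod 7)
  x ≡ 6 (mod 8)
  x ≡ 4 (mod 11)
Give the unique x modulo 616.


Moduli 7, 8, 11 are pairwise coprime; by CRT there is a unique solution modulo M = 7 · 8 · 11 = 616.
Solve pairwise, accumulating the modulus:
  Start with x ≡ 1 (mod 7).
  Combine with x ≡ 6 (mod 8): since gcd(7, 8) = 1, we get a unique residue mod 56.
    Write x = 1 + 7·t and substitute into x ≡ 6 (mod 8): 7·t ≡ 6 − 1 = 5 (mod 8).
    The inverse of 7 mod 8 is 7 (since 7·7 = 49 = 6·8 + 1), so t ≡ 7·5 = 35 ≡ 3 (mod 8).
    Then x = 1 + 7·3 = 22, valid modulo lcm(7, 8) = 56: x ≡ 22 (mod 56).
  Combine with x ≡ 4 (mod 11): since gcd(56, 11) = 1, we get a unique residue mod 616.
    Write x = 22 + 56·t and substitute into x ≡ 4 (mod 11): 56·t ≡ 4 − 22 = -18 (mod 11).
    Reduce coefficients mod 11: 1·t ≡ 4 (mod 11).
    So t ≡ 4 (mod 11).
    Then x = 22 + 56·4 = 246, valid modulo lcm(56, 11) = 616: x ≡ 246 (mod 616).
Verify: 246 mod 7 = 1 ✓, 246 mod 8 = 6 ✓, 246 mod 11 = 4 ✓.

x ≡ 246 (mod 616).


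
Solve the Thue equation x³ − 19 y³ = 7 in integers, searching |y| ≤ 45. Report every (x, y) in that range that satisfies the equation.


The equation is x³ - 19y³ = 7. For fixed y, x³ = 19·y³ + 7, so a solution requires the RHS to be a perfect cube.
Strategy: iterate y from -45 to 45, compute RHS = 19·y³ + 7, and check whether it is a (positive or negative) perfect cube.
Check small values of y:
  y = 0: RHS = 7 is not a perfect cube.
  y = 1: RHS = 26 is not a perfect cube.
  y = -1: RHS = -12 is not a perfect cube.
  y = 2: RHS = 159 is not a perfect cube.
  y = -2: RHS = -145 is not a perfect cube.
  y = 3: RHS = 520 is not a perfect cube.
  y = -3: RHS = -506 is not a perfect cube.
Continuing the search up to |y| = 45 finds no solutions either.
No (x, y) in the scanned range satisfies the equation.

No integer solutions with |y| ≤ 45.


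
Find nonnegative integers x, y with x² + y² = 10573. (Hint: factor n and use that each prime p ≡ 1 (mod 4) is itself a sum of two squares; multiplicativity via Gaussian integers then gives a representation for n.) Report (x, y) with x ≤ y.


Step 1: Factor n = 10573 = 97 · 109.
Step 2: Check the mod-4 condition on each prime factor: 97 ≡ 1 (mod 4), exponent 1; 109 ≡ 1 (mod 4), exponent 1.
All primes ≡ 3 (mod 4) appear to even exponent (or don't appear), so by the two-squares theorem n IS expressible as a sum of two squares.
Step 3: Build a representation. Here n = 97 · 109 is a product of primes ≡ 1 (mod 4). Each prime p ≡ 1 (mod 4) is itself a sum of two squares; find a² by testing p − a² for a perfect square:
  97: 97 − 1² = 96, 97 − 2² = 93, 97 − 3² = 88, 97 − 4² = 81 = 9² ⇒ 97 = 4² + 9².
  109: 109 − 1² = 108, 109 − 2² = 105, 109 − 3² = 100 = 10² ⇒ 109 = 3² + 10².
  Combine using the Brahmagupta–Fibonacci identity (a² + b²)(c² + d²) = (ac − bd)² + (ad + bc)² = (ac + bd)² + (ad − bc)²:
  97 · 109 = 10573: from (4² + 9²)(3² + 10²), take (4·3 − 9·10, 4·10 + 9·3) = (12 − 90, 40 + 27) = (-78, 67); dropping signs (only squares matter) gives (78, 67); check 78² + 67² = 6084 + 4489 = 10573 ✓.
Step 4: Order so x ≤ y and verify: 67² + 78² = 4489 + 6084 = 10573 = n. ✓

n = 10573 = 67² + 78² (one valid representation with x ≤ y).


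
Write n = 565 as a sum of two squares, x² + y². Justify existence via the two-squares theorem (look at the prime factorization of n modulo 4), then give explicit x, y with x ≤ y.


Step 1: Factor n = 565 = 5 · 113.
Step 2: Check the mod-4 condition on each prime factor: 5 ≡ 1 (mod 4), exponent 1; 113 ≡ 1 (mod 4), exponent 1.
All primes ≡ 3 (mod 4) appear to even exponent (or don't appear), so by the two-squares theorem n IS expressible as a sum of two squares.
Step 3: Build a representation. Here n = 5 · 113 is a product of primes ≡ 1 (mod 4). Each prime p ≡ 1 (mod 4) is itself a sum of two squares; find a² by testing p − a² for a perfect square:
  5: 5 − 1² = 4 = 2² ⇒ 5 = 1² + 2².
  113: 113 − 1² = 112, 113 − 2² = 109, 113 − 3² = 104, 113 − 4² = 97, 113 − 5² = 88, 113 − 6² = 77, 113 − 7² = 64 = 8² ⇒ 113 = 7² + 8².
  Combine using the Brahmagupta–Fibonacci identity (a² + b²)(c² + d²) = (ac − bd)² + (ad + bc)² = (ac + bd)² + (ad − bc)²:
  5 · 113 = 565: from (1² + 2²)(7² + 8²), take (1·7 − 2·8, 1·8 + 2·7) = (7 − 16, 8 + 14) = (-9, 22); dropping signs (only squares matter) gives (9, 22); check 9² + 22² = 81 + 484 = 565 ✓.
Step 4: Order so x ≤ y and verify: 9² + 22² = 81 + 484 = 565 = n. ✓

n = 565 = 9² + 22² (one valid representation with x ≤ y).


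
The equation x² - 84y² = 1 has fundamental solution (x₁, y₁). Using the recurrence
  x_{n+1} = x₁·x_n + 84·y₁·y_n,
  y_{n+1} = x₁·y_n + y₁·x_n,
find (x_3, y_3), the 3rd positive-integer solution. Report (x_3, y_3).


Step 1: Find the fundamental solution (x₁, y₁) of x² - 84y² = 1.
  Expand √84 as a continued fraction. a₀ = ⌊√84⌋ = 9; iterate m_{k+1} = d_k·a_k − m_k, d_{k+1} = (84 − m_{k+1}²)/d_k, a_{k+1} = ⌊(a₀ + m_{k+1})/d_{k+1}⌋ (starting m₀ = 0, d₀ = 1), with convergents p_k = a_k·p_{k-1} + p_{k-2}, q_k = a_k·q_{k-1} + q_{k-2} (p₋₁ = 1, q₋₁ = 0):
  k = 0: a₀ = 9; p₀/q₀ = 9/1; p₀² − 84·q₀² = 81 − 84 = -3.
  k = 1: m = 9, d = 3, a = ⌊(9 + 9)/3⌋ = 6; p/q = (6·9 + 1)/(6·1 + 0) = 55/6; p² − 84·q² = 3025 − 3024 = 1.
  The first convergent with p² − 84·q² = 1 gives the fundamental solution (x₁, y₁) = (55, 6).
Step 2: Apply the recurrence (x_{n+1}, y_{n+1}) = (x₁x_n + 84y₁y_n, x₁y_n + y₁x_n) repeatedly.
  From (x_1, y_1) = (55, 6): x_2 = 55·55 + 84·6·6 = 6049; y_2 = 55·6 + 6·55 = 660.
  From (x_2, y_2) = (6049, 660): x_3 = 55·6049 + 84·6·660 = 665335; y_3 = 55·660 + 6·6049 = 72594.
Step 3: Verify x_3² - 84·y_3² = 442670662225 - 442670662224 = 1 (should be 1). ✓

(x_1, y_1) = (55, 6); (x_3, y_3) = (665335, 72594).
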